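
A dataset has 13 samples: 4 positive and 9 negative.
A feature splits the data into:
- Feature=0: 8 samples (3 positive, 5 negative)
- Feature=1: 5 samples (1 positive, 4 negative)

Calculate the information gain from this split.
0.0255 bits

Information Gain = H(Y) - H(Y|Feature)

Before split:
P(positive) = 4/13 = 0.3077
H(Y) = 0.8905 bits

After split:
Feature=0: H = 0.9544 bits (weight = 8/13)
Feature=1: H = 0.7219 bits (weight = 5/13)
H(Y|Feature) = (8/13)×0.9544 + (5/13)×0.7219 = 0.8650 bits

Information Gain = 0.8905 - 0.8650 = 0.0255 bits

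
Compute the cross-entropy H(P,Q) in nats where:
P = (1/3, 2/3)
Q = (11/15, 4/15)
0.9846 nats

Cross-entropy: H(P,Q) = -Σ p(x) log q(x)

Alternatively: H(P,Q) = H(P) + D_KL(P||Q)
H(P) = 0.6365 nats
D_KL(P||Q) = 0.3480 nats

H(P,Q) = 0.6365 + 0.3480 = 0.9846 nats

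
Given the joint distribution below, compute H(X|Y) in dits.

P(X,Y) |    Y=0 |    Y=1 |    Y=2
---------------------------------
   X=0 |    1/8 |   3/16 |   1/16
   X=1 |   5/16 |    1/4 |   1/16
0.2811 dits

Using the chain rule: H(X|Y) = H(X,Y) - H(Y)

First, compute H(X,Y) = 0.7081 dits

Marginal P(Y) = (7/16, 7/16, 1/8)
H(Y) = 0.4270 dits

H(X|Y) = H(X,Y) - H(Y) = 0.7081 - 0.4270 = 0.2811 dits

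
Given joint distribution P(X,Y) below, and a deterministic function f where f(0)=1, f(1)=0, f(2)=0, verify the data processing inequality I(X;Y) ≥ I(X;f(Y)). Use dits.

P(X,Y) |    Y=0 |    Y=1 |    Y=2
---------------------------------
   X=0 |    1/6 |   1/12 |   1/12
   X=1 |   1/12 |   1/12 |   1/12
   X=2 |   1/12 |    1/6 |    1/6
I(X;Y) = 0.0164, I(X;f(Y)) = 0.0164, inequality holds: 0.0164 ≥ 0.0164

Data Processing Inequality: For any Markov chain X → Y → Z, we have I(X;Y) ≥ I(X;Z).

Here Z = f(Y) is a deterministic function of Y, forming X → Y → Z.

Original I(X;Y) = 0.0164 dits

After applying f:
P(X,Z) where Z=f(Y):
- P(X,Z=0) = P(X,Y=1) + P(X,Y=2)
- P(X,Z=1) = P(X,Y=0)

I(X;Z) = I(X;f(Y)) = 0.0164 dits

Verification: 0.0164 ≥ 0.0164 ✓

Information cannot be created by processing; the function f can only lose information about X.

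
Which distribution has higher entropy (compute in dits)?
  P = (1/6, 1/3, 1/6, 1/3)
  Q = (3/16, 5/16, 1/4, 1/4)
Q

Computing entropies in dits:
H(P) = 0.5775
H(Q) = 0.5952

Distribution Q has higher entropy.

Intuition: The distribution closer to uniform (more spread out) has higher entropy.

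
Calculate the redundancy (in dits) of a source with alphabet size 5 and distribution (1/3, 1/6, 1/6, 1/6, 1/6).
0.0212 dits

Redundancy measures how far a source is from maximum entropy:
R = H_max - H(X)

Maximum entropy for 5 symbols: H_max = log_10(5) = 0.6990 dits
Actual entropy: H(X) = 0.6778 dits
Redundancy: R = 0.6990 - 0.6778 = 0.0212 dits

This redundancy represents potential for compression: the source could be compressed by 0.0212 dits per symbol.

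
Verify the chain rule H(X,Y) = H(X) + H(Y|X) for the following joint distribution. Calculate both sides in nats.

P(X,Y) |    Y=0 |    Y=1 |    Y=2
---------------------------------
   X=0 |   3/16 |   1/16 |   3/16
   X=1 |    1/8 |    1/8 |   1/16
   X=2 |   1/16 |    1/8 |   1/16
H(X,Y) = 2.1007, H(X) = 1.0717, H(Y|X) = 1.0289 (all in nats)

Chain rule: H(X,Y) = H(X) + H(Y|X)

Left side — joint entropy directly:
H(X,Y) = -Σ p(x,y) log p(x,y) = 2.1007 nats

Right side — compute H(Y|X) from the conditional distributions:
P(X) = (7/16, 5/16, 1/4), so H(X) = 1.0717 nats
H(Y|X) = Σ_x P(X=x) · H(Y|X=x):
  P(Y|X=0) = (3/7, 1/7, 3/7), H(Y|X=0) = 1.0042, weight P(X=0) = 7/16
  P(Y|X=1) = (2/5, 2/5, 1/5), H(Y|X=1) = 1.0549, weight P(X=1) = 5/16
  P(Y|X=2) = (1/4, 1/2, 1/4), H(Y|X=2) = 1.0397, weight P(X=2) = 1/4
H(Y|X) = 1.0289 nats

H(X) + H(Y|X) = 1.0717 + 1.0289 = 2.1007 nats

Both sides equal 2.1007 nats. ✓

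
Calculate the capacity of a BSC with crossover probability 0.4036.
0.0270 bits

For a binary symmetric channel (BSC) with error probability p:
Capacity C = 1 - H(p) bits per symbol

where H(p) = -p log₂(p) - (1-p) log₂(1-p) is the binary entropy function.

H(0.4036) = 0.9730 bits
C = 1 - 0.9730 = 0.0270 bits per symbol

This means we can reliably transmit up to 0.0270 bits of information per channel use.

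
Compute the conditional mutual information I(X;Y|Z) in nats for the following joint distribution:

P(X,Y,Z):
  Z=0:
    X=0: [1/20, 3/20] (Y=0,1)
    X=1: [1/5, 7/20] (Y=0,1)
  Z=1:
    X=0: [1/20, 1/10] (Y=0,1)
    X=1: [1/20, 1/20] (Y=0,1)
0.0079 nats

Conditional mutual information: I(X;Y|Z) = H(X|Z) + H(Y|Z) - H(X,Y|Z)

H(Z) = 0.5623
H(X,Z) = 1.1655 → H(X|Z) = 0.6032
H(Y,Z) = 1.2080 → H(Y|Z) = 0.6456
H(X,Y,Z) = 1.8033 → H(X,Y|Z) = 1.2410

I(X;Y|Z) = 0.6032 + 0.6456 - 1.2410 = 0.0079 nats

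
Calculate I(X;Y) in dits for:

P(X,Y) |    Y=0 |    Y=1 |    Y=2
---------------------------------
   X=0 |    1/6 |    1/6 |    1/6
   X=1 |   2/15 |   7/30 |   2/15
0.0040 dits

Mutual information: I(X;Y) = H(X) + H(Y) - H(X,Y)

Marginals:
P(X) = (1/2, 1/2), H(X) = 0.3010 dits
P(Y) = (3/10, 2/5, 3/10), H(Y) = 0.4729 dits

Joint entropy: H(X,Y) = 0.7699 dits

I(X;Y) = 0.3010 + 0.4729 - 0.7699 = 0.0040 dits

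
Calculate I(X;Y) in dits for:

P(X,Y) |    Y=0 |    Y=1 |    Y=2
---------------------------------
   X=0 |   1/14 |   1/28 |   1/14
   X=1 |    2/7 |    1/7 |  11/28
0.0008 dits

Mutual information: I(X;Y) = H(X) + H(Y) - H(X,Y)

Marginals:
P(X) = (5/28, 23/28), H(X) = 0.2038 dits
P(Y) = (5/14, 5/28, 13/28), H(Y) = 0.4480 dits

Joint entropy: H(X,Y) = 0.6510 dits

I(X;Y) = 0.2038 + 0.4480 - 0.6510 = 0.0008 dits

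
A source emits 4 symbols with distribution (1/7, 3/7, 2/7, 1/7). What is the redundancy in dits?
0.0475 dits

Redundancy measures how far a source is from maximum entropy:
R = H_max - H(X)

Maximum entropy for 4 symbols: H_max = log_10(4) = 0.6021 dits
Actual entropy: H(X) = 0.5546 dits
Redundancy: R = 0.6021 - 0.5546 = 0.0475 dits

This redundancy represents potential for compression: the source could be compressed by 0.0475 dits per symbol.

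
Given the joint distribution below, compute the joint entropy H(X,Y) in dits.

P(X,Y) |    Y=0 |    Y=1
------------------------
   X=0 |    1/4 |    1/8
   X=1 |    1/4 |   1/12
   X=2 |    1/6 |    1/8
0.7464 dits

Joint entropy is H(X,Y) = -Σ_{x,y} p(x,y) log p(x,y).

Summing over all non-zero entries:
H(X,Y) = -[1/4·log_10(1/4) + 1/8·log_10(1/8) + 1/4·log_10(1/4) + 1/12·log_10(1/12) + 1/6·log_10(1/6) + 1/8·log_10(1/8)]
H(X,Y) = 0.7464 dits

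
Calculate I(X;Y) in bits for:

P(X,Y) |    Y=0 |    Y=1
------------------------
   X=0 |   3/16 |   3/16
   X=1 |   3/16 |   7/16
0.0286 bits

Mutual information: I(X;Y) = H(X) + H(Y) - H(X,Y)

Marginals:
P(X) = (3/8, 5/8), H(X) = 0.9544 bits
P(Y) = (3/8, 5/8), H(Y) = 0.9544 bits

Joint entropy: H(X,Y) = 1.8802 bits

I(X;Y) = 0.9544 + 0.9544 - 1.8802 = 0.0286 bits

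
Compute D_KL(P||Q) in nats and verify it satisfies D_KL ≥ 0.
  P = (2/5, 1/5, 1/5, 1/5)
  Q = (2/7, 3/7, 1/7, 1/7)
0.1167 nats

KL divergence satisfies the Gibbs inequality: D_KL(P||Q) ≥ 0 for all distributions P, Q.

D_KL(P||Q) = Σ p(x) log(p(x)/q(x))
Term by term:
  x=0: 2/5 × log_e[(2/5)/(2/7)] = 0.1346
  x=1: 1/5 × log_e[(1/5)/(3/7)] = -0.1524
  x=2: 1/5 × log_e[(1/5)/(1/7)] = 0.0673
  x=3: 1/5 × log_e[(1/5)/(1/7)] = 0.0673
D_KL(P||Q) = 0.1167 nats

D_KL(P||Q) = 0.1167 ≥ 0 ✓

This non-negativity is a fundamental property: relative entropy cannot be negative because it measures how different Q is from P.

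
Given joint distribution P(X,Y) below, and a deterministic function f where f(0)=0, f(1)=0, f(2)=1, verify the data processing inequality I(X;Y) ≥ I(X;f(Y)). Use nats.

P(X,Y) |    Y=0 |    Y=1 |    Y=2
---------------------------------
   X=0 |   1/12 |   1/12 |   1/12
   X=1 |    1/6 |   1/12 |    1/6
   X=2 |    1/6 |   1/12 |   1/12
I(X;Y) = 0.0168, I(X;f(Y)) = 0.0095, inequality holds: 0.0168 ≥ 0.0095

Data Processing Inequality: For any Markov chain X → Y → Z, we have I(X;Y) ≥ I(X;Z).

Here Z = f(Y) is a deterministic function of Y, forming X → Y → Z.

Original I(X;Y) = 0.0168 nats

After applying f:
P(X,Z) where Z=f(Y):
- P(X,Z=0) = P(X,Y=0) + P(X,Y=1)
- P(X,Z=1) = P(X,Y=2)

I(X;Z) = I(X;f(Y)) = 0.0095 nats

Verification: 0.0168 ≥ 0.0095 ✓

Information cannot be created by processing; the function f can only lose information about X.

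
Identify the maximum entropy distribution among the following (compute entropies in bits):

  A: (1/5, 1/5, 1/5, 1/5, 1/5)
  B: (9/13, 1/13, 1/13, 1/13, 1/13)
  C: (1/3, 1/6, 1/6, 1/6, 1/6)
A

For a discrete distribution over n outcomes, entropy is maximized by the uniform distribution.

Computing entropies:
H(A) = 2.3219 bits
H(B) = 1.5059 bits
H(C) = 2.2516 bits

The uniform distribution (where all probabilities equal 1/5) achieves the maximum entropy of log_2(5) = 2.3219 bits.

Distribution A has the highest entropy.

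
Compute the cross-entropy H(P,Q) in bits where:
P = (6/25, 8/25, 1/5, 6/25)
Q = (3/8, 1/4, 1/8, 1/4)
2.0596 bits

Cross-entropy: H(P,Q) = -Σ p(x) log q(x)

Alternatively: H(P,Q) = H(P) + D_KL(P||Q)
H(P) = 1.9787 bits
D_KL(P||Q) = 0.0809 bits

H(P,Q) = 1.9787 + 0.0809 = 2.0596 bits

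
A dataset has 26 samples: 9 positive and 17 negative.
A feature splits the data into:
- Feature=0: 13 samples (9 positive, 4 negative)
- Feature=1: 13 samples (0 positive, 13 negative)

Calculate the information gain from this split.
0.4853 bits

Information Gain = H(Y) - H(Y|Feature)

Before split:
P(positive) = 9/26 = 0.3462
H(Y) = 0.9306 bits

After split:
Feature=0: H = 0.8905 bits (weight = 13/26)
Feature=1: H = 0.0000 bits (weight = 13/26)
H(Y|Feature) = (13/26)×0.8905 + (13/26)×0.0000 = 0.4452 bits

Information Gain = 0.9306 - 0.4452 = 0.4853 bits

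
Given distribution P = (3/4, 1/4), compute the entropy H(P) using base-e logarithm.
0.5623 nats

Shannon entropy is H(X) = -Σ p(x) log p(x).

For P = (3/4, 1/4):
H = -3/4 × log_e(3/4) -1/4 × log_e(1/4)
H = 0.5623 nats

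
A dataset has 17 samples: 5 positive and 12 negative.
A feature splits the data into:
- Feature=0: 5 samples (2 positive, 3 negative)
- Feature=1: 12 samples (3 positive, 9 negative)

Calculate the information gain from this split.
0.0157 bits

Information Gain = H(Y) - H(Y|Feature)

Before split:
P(positive) = 5/17 = 0.2941
H(Y) = 0.8740 bits

After split:
Feature=0: H = 0.9710 bits (weight = 5/17)
Feature=1: H = 0.8113 bits (weight = 12/17)
H(Y|Feature) = (5/17)×0.9710 + (12/17)×0.8113 = 0.8582 bits

Information Gain = 0.8740 - 0.8582 = 0.0157 bits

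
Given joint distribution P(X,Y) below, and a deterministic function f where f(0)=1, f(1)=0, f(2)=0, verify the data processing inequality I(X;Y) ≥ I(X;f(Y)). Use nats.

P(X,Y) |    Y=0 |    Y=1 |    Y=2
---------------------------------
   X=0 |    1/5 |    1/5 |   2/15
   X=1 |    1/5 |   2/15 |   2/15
I(X;Y) = 0.0045, I(X;f(Y)) = 0.0015, inequality holds: 0.0045 ≥ 0.0015

Data Processing Inequality: For any Markov chain X → Y → Z, we have I(X;Y) ≥ I(X;Z).

Here Z = f(Y) is a deterministic function of Y, forming X → Y → Z.

Original I(X;Y) = 0.0045 nats

After applying f:
P(X,Z) where Z=f(Y):
- P(X,Z=0) = P(X,Y=1) + P(X,Y=2)
- P(X,Z=1) = P(X,Y=0)

I(X;Z) = I(X;f(Y)) = 0.0015 nats

Verification: 0.0045 ≥ 0.0015 ✓

Information cannot be created by processing; the function f can only lose information about X.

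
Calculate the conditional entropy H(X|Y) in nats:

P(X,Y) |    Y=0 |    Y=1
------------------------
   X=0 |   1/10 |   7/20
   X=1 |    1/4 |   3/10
0.6580 nats

Using the chain rule: H(X|Y) = H(X,Y) - H(Y)

First, compute H(X,Y) = 1.3055 nats

Marginal P(Y) = (7/20, 13/20)
H(Y) = 0.6474 nats

H(X|Y) = H(X,Y) - H(Y) = 1.3055 - 0.6474 = 0.6580 nats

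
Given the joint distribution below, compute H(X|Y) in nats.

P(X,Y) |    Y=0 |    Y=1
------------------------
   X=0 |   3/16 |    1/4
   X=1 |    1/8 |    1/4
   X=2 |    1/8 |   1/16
1.0149 nats

Using the chain rule: H(X|Y) = H(X,Y) - H(Y)

First, compute H(X,Y) = 1.7002 nats

Marginal P(Y) = (7/16, 9/16)
H(Y) = 0.6853 nats

H(X|Y) = H(X,Y) - H(Y) = 1.7002 - 0.6853 = 1.0149 nats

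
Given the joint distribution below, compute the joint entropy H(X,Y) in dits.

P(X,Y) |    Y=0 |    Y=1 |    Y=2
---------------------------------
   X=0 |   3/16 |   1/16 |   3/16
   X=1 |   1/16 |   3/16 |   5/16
0.7173 dits

Joint entropy is H(X,Y) = -Σ_{x,y} p(x,y) log p(x,y).

Summing over all non-zero entries:
H(X,Y) = -[3/16·log_10(3/16) + 1/16·log_10(1/16) + 3/16·log_10(3/16) + 1/16·log_10(1/16) + 3/16·log_10(3/16) + 5/16·log_10(5/16)]
H(X,Y) = 0.7173 dits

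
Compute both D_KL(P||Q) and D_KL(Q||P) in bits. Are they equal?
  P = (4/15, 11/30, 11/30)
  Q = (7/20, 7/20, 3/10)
D_KL(P||Q) = 0.0261, D_KL(Q||P) = 0.0270

KL divergence is not symmetric: D_KL(P||Q) ≠ D_KL(Q||P) in general.

D_KL(P||Q) = 0.0261 bits
D_KL(Q||P) = 0.0270 bits

No, they are not equal!

This asymmetry is why KL divergence is not a true distance metric.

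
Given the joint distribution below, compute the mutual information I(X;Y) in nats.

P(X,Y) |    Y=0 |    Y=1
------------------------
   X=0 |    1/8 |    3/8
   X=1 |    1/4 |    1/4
0.0338 nats

Mutual information: I(X;Y) = H(X) + H(Y) - H(X,Y)

Marginals:
P(X) = (1/2, 1/2), H(X) = 0.6931 nats
P(Y) = (3/8, 5/8), H(Y) = 0.6616 nats

Joint entropy: H(X,Y) = 1.3209 nats

I(X;Y) = 0.6931 + 0.6616 - 1.3209 = 0.0338 nats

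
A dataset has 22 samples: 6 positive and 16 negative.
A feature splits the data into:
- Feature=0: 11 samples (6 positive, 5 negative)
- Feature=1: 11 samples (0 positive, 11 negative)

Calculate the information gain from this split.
0.3483 bits

Information Gain = H(Y) - H(Y|Feature)

Before split:
P(positive) = 6/22 = 0.2727
H(Y) = 0.8454 bits

After split:
Feature=0: H = 0.9940 bits (weight = 11/22)
Feature=1: H = 0.0000 bits (weight = 11/22)
H(Y|Feature) = (11/22)×0.9940 + (11/22)×0.0000 = 0.4970 bits

Information Gain = 0.8454 - 0.4970 = 0.3483 bits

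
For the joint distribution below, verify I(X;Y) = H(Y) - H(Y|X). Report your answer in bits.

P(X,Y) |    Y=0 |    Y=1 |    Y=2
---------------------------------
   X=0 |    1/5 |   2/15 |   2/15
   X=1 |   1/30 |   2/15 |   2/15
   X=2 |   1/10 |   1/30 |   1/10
I(X;Y) = 0.0980 bits

Mutual information has multiple equivalent forms:
- I(X;Y) = H(X) - H(X|Y)
- I(X;Y) = H(Y) - H(Y|X)
- I(X;Y) = H(X) + H(Y) - H(X,Y)

Computing all quantities:
H(X) = 1.5241, H(Y) = 1.5801, H(X,Y) = 3.0062
H(X|Y) = 1.4261, H(Y|X) = 1.4821

Verification:
H(X) - H(X|Y) = 1.5241 - 1.4261 = 0.0980
H(Y) - H(Y|X) = 1.5801 - 1.4821 = 0.0980
H(X) + H(Y) - H(X,Y) = 1.5241 + 1.5801 - 3.0062 = 0.0980

All forms give I(X;Y) = 0.0980 bits. ✓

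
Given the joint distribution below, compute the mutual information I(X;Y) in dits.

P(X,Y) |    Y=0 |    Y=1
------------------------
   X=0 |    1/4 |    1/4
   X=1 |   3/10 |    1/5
0.0022 dits

Mutual information: I(X;Y) = H(X) + H(Y) - H(X,Y)

Marginals:
P(X) = (1/2, 1/2), H(X) = 0.3010 dits
P(Y) = (11/20, 9/20), H(Y) = 0.2989 dits

Joint entropy: H(X,Y) = 0.5977 dits

I(X;Y) = 0.3010 + 0.2989 - 0.5977 = 0.0022 dits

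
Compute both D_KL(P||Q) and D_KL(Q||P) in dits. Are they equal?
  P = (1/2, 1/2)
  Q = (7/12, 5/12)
D_KL(P||Q) = 0.0061, D_KL(Q||P) = 0.0061

KL divergence is not symmetric: D_KL(P||Q) ≠ D_KL(Q||P) in general.

D_KL(P||Q) = 0.0061 dits
D_KL(Q||P) = 0.0061 dits

In this case they happen to be equal (to 4 decimal places).

This asymmetry is why KL divergence is not a true distance metric.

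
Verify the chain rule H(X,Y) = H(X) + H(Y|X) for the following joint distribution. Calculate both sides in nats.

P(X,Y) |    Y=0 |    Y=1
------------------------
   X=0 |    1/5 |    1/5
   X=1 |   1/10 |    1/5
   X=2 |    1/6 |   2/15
H(X,Y) = 1.7632, H(X) = 1.0889, H(Y|X) = 0.6743 (all in nats)

Chain rule: H(X,Y) = H(X) + H(Y|X)

Left side — joint entropy directly:
H(X,Y) = -Σ p(x,y) log p(x,y) = 1.7632 nats

Right side — compute H(Y|X) from the conditional distributions:
P(X) = (2/5, 3/10, 3/10), so H(X) = 1.0889 nats
H(Y|X) = Σ_x P(X=x) · H(Y|X=x):
  P(Y|X=0) = (1/2, 1/2), H(Y|X=0) = 0.6931, weight P(X=0) = 2/5
  P(Y|X=1) = (1/3, 2/3), H(Y|X=1) = 0.6365, weight P(X=1) = 3/10
  P(Y|X=2) = (5/9, 4/9), H(Y|X=2) = 0.6870, weight P(X=2) = 3/10
H(Y|X) = 0.6743 nats

H(X) + H(Y|X) = 1.0889 + 0.6743 = 1.7632 nats

Both sides equal 1.7632 nats. ✓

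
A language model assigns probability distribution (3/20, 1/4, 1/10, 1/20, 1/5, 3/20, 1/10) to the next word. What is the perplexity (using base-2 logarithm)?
6.3465

Perplexity is 2^H (or exp(H) for natural log).

First, H = -Σ p log p = 2.6660 bits
Perplexity = 2^2.6660 = 6.3465

Interpretation: The model's uncertainty is equivalent to choosing uniformly among 6.3 options.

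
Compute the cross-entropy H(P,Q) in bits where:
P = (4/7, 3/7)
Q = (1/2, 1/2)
1.0000 bits

Cross-entropy: H(P,Q) = -Σ p(x) log q(x)

Alternatively: H(P,Q) = H(P) + D_KL(P||Q)
H(P) = 0.9852 bits
D_KL(P||Q) = 0.0148 bits

H(P,Q) = 0.9852 + 0.0148 = 1.0000 bits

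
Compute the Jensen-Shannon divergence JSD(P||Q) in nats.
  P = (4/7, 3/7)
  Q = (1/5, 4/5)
0.0751 nats

Jensen-Shannon divergence is:
JSD(P||Q) = 0.5 × D_KL(P||M) + 0.5 × D_KL(Q||M)
where M = 0.5 × (P + Q) is the mixture distribution.

M = 0.5 × (4/7, 3/7) + 0.5 × (1/5, 4/5) = (0.385714, 0.614286)

D_KL(P||M) = 0.0703 nats
D_KL(Q||M) = 0.0800 nats

JSD(P||Q) = 0.5 × 0.0703 + 0.5 × 0.0800 = 0.0751 nats

Unlike KL divergence, JSD is symmetric and bounded: 0 ≤ JSD ≤ log(2).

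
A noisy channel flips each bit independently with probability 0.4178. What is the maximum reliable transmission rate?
0.0196 bits

For a binary symmetric channel (BSC) with error probability p:
Capacity C = 1 - H(p) bits per symbol

where H(p) = -p log₂(p) - (1-p) log₂(1-p) is the binary entropy function.

H(0.4178) = 0.9804 bits
C = 1 - 0.9804 = 0.0196 bits per symbol

This means we can reliably transmit up to 0.0196 bits of information per channel use.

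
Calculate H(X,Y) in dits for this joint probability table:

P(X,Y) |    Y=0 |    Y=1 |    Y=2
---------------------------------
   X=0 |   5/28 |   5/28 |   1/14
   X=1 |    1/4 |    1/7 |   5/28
0.7539 dits

Joint entropy is H(X,Y) = -Σ_{x,y} p(x,y) log p(x,y).

Summing over all non-zero entries:
H(X,Y) = -[5/28·log_10(5/28) + 5/28·log_10(5/28) + 1/14·log_10(1/14) + 1/4·log_10(1/4) + 1/7·log_10(1/7) + 5/28·log_10(5/28)]
H(X,Y) = 0.7539 dits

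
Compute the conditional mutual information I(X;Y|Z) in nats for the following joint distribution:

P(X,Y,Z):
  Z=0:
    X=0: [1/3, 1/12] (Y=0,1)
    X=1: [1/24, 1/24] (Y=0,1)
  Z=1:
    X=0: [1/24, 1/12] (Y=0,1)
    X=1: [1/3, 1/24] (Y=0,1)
0.0857 nats

Conditional mutual information: I(X;Y|Z) = H(X|Z) + H(Y|Z) - H(X,Y|Z)

H(Z) = 0.6931
H(X,Z) = 1.1996 → H(X|Z) = 0.5064
H(Y,Z) = 1.2555 → H(Y|Z) = 0.5623
H(X,Y,Z) = 1.6762 → H(X,Y|Z) = 0.9831

I(X;Y|Z) = 0.5064 + 0.5623 - 0.9831 = 0.0857 nats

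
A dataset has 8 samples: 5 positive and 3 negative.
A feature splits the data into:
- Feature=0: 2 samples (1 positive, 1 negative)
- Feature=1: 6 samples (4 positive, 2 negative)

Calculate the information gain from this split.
0.0157 bits

Information Gain = H(Y) - H(Y|Feature)

Before split:
P(positive) = 5/8 = 0.6250
H(Y) = 0.9544 bits

After split:
Feature=0: H = 1.0000 bits (weight = 2/8)
Feature=1: H = 0.9183 bits (weight = 6/8)
H(Y|Feature) = (2/8)×1.0000 + (6/8)×0.9183 = 0.9387 bits

Information Gain = 0.9544 - 0.9387 = 0.0157 bits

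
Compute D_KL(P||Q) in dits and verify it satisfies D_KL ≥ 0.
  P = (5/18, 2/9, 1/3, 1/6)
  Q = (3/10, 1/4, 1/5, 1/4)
0.0239 dits

KL divergence satisfies the Gibbs inequality: D_KL(P||Q) ≥ 0 for all distributions P, Q.

D_KL(P||Q) = Σ p(x) log(p(x)/q(x))
Term by term:
  x=0: 5/18 × log_10[(5/18)/(3/10)] = -0.0093
  x=1: 2/9 × log_10[(2/9)/(1/4)] = -0.0114
  x=2: 1/3 × log_10[(1/3)/(1/5)] = 0.0739
  x=3: 1/6 × log_10[(1/6)/(1/4)] = -0.0293
D_KL(P||Q) = 0.0239 dits

D_KL(P||Q) = 0.0239 ≥ 0 ✓

This non-negativity is a fundamental property: relative entropy cannot be negative because it measures how different Q is from P.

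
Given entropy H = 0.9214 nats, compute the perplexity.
2.5128

Perplexity is e^H (or exp(H) for natural log).

H = 0.9214 nats
Perplexity = e^0.9214 = 2.5128

Interpretation: The model's uncertainty is equivalent to choosing uniformly among 2.5 options.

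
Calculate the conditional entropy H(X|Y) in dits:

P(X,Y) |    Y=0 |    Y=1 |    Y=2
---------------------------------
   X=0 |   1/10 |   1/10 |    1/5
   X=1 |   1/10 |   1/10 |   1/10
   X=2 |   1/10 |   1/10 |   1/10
0.4669 dits

Using the chain rule: H(X|Y) = H(X,Y) - H(Y)

First, compute H(X,Y) = 0.9398 dits

Marginal P(Y) = (3/10, 3/10, 2/5)
H(Y) = 0.4729 dits

H(X|Y) = H(X,Y) - H(Y) = 0.9398 - 0.4729 = 0.4669 dits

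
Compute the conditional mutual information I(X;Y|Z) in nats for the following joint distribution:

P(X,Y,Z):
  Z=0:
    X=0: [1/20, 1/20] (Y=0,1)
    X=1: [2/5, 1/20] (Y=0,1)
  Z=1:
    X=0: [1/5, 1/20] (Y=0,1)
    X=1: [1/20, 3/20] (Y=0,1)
0.1061 nats

Conditional mutual information: I(X;Y|Z) = H(X|Z) + H(Y|Z) - H(X,Y|Z)

H(Z) = 0.6881
H(X,Z) = 1.2580 → H(X|Z) = 0.5699
H(Y,Z) = 1.2580 → H(Y|Z) = 0.5699
H(X,Y,Z) = 1.7219 → H(X,Y|Z) = 1.0338

I(X;Y|Z) = 0.5699 + 0.5699 - 1.0338 = 0.1061 nats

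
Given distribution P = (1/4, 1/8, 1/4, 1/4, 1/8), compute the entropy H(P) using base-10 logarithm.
0.6773 dits

Shannon entropy is H(X) = -Σ p(x) log p(x).

For P = (1/4, 1/8, 1/4, 1/4, 1/8):
H = -1/4 × log_10(1/4) -1/8 × log_10(1/8) -1/4 × log_10(1/4) -1/4 × log_10(1/4) -1/8 × log_10(1/8)
H = 0.6773 dits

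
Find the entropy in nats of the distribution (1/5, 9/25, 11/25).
1.0509 nats

Shannon entropy is H(X) = -Σ p(x) log p(x).

For P = (1/5, 9/25, 11/25):
H = -1/5 × log_e(1/5) -9/25 × log_e(9/25) -11/25 × log_e(11/25)
H = 1.0509 nats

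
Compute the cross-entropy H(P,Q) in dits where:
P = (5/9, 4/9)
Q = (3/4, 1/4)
0.3370 dits

Cross-entropy: H(P,Q) = -Σ p(x) log q(x)

Alternatively: H(P,Q) = H(P) + D_KL(P||Q)
H(P) = 0.2983 dits
D_KL(P||Q) = 0.0386 dits

H(P,Q) = 0.2983 + 0.0386 = 0.3370 dits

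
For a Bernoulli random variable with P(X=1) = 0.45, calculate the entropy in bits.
0.9928 bits

The binary entropy function is:
H(p) = -p log(p) - (1-p) log(1-p)

H(0.45) = -0.45 × log_2(0.45) - 0.55 × log_2(0.55)
H(0.45) = 0.9928 bits

Note: Binary entropy is maximized at p=0.5 (H=1 bit) and minimized at p=0 or p=1 (H=0).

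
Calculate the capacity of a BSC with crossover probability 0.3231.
0.0923 bits

For a binary symmetric channel (BSC) with error probability p:
Capacity C = 1 - H(p) bits per symbol

where H(p) = -p log₂(p) - (1-p) log₂(1-p) is the binary entropy function.

H(0.3231) = 0.9077 bits
C = 1 - 0.9077 = 0.0923 bits per symbol

This means we can reliably transmit up to 0.0923 bits of information per channel use.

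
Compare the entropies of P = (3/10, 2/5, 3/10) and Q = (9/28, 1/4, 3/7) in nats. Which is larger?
P

Computing entropies in nats:
H(P) = 1.0889
H(Q) = 1.0745

Distribution P has higher entropy.

Intuition: The distribution closer to uniform (more spread out) has higher entropy.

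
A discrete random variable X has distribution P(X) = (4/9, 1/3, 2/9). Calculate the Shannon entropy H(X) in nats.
1.0609 nats

Shannon entropy is H(X) = -Σ p(x) log p(x).

For P = (4/9, 1/3, 2/9):
H = -4/9 × log_e(4/9) -1/3 × log_e(1/3) -2/9 × log_e(2/9)
H = 1.0609 nats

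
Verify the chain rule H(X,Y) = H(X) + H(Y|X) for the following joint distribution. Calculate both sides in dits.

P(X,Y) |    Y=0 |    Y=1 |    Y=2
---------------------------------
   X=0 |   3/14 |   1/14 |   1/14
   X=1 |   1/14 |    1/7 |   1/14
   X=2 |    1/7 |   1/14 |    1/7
H(X,Y) = 0.9149, H(X) = 0.4748, H(Y|X) = 0.4400 (all in dits)

Chain rule: H(X,Y) = H(X) + H(Y|X)

Left side — joint entropy directly:
H(X,Y) = -Σ p(x,y) log p(x,y) = 0.9149 dits

Right side — compute H(Y|X) from the conditional distributions:
P(X) = (5/14, 2/7, 5/14), so H(X) = 0.4748 dits
H(Y|X) = Σ_x P(X=x) · H(Y|X=x):
  P(Y|X=0) = (3/5, 1/5, 1/5), H(Y|X=0) = 0.4127, weight P(X=0) = 5/14
  P(Y|X=1) = (1/4, 1/2, 1/4), H(Y|X=1) = 0.4515, weight P(X=1) = 2/7
  P(Y|X=2) = (2/5, 1/5, 2/5), H(Y|X=2) = 0.4581, weight P(X=2) = 5/14
H(Y|X) = 0.4400 dits

H(X) + H(Y|X) = 0.4748 + 0.4400 = 0.9149 dits

Both sides equal 0.9149 dits. ✓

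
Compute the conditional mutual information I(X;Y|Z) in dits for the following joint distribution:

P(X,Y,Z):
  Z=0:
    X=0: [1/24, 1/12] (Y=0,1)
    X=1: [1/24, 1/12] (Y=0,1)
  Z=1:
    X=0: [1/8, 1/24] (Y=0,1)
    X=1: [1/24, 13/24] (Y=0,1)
0.0666 dits

Conditional mutual information: I(X;Y|Z) = H(X|Z) + H(Y|Z) - H(X,Y|Z)

H(Z) = 0.2442
H(X,Z) = 0.4920 → H(X|Z) = 0.2478
H(Y,Z) = 0.4859 → H(Y|Z) = 0.2416
H(X,Y,Z) = 0.6670 → H(X,Y|Z) = 0.4228

I(X;Y|Z) = 0.2478 + 0.2416 - 0.4228 = 0.0666 dits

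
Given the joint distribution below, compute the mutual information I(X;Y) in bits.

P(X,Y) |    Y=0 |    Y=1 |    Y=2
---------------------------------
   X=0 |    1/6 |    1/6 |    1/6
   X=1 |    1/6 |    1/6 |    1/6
0.0000 bits

Mutual information: I(X;Y) = H(X) + H(Y) - H(X,Y)

Marginals:
P(X) = (1/2, 1/2), H(X) = 1.0000 bits
P(Y) = (1/3, 1/3, 1/3), H(Y) = 1.5850 bits

Joint entropy: H(X,Y) = 2.5850 bits

I(X;Y) = 1.0000 + 1.5850 - 2.5850 = 0.0000 bits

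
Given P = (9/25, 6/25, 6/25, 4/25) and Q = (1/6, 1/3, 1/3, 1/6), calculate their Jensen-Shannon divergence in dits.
0.0112 dits

Jensen-Shannon divergence is:
JSD(P||Q) = 0.5 × D_KL(P||M) + 0.5 × D_KL(Q||M)
where M = 0.5 × (P + Q) is the mixture distribution.

M = 0.5 × (9/25, 6/25, 6/25, 4/25) + 0.5 × (1/6, 1/3, 1/3, 1/6) = (0.263333, 0.286667, 0.286667, 0.163333)

D_KL(P||M) = 0.0104 dits
D_KL(Q||M) = 0.0120 dits

JSD(P||Q) = 0.5 × 0.0104 + 0.5 × 0.0120 = 0.0112 dits

Unlike KL divergence, JSD is symmetric and bounded: 0 ≤ JSD ≤ log(2).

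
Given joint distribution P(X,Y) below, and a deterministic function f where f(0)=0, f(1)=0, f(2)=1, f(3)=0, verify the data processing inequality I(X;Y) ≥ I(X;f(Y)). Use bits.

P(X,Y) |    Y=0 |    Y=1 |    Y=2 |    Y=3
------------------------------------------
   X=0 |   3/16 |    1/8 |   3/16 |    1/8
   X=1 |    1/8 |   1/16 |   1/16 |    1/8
I(X;Y) = 0.0260, I(X;f(Y)) = 0.0167, inequality holds: 0.0260 ≥ 0.0167

Data Processing Inequality: For any Markov chain X → Y → Z, we have I(X;Y) ≥ I(X;Z).

Here Z = f(Y) is a deterministic function of Y, forming X → Y → Z.

Original I(X;Y) = 0.0260 bits

After applying f:
P(X,Z) where Z=f(Y):
- P(X,Z=0) = P(X,Y=0) + P(X,Y=1) + P(X,Y=3)
- P(X,Z=1) = P(X,Y=2)

I(X;Z) = I(X;f(Y)) = 0.0167 bits

Verification: 0.0260 ≥ 0.0167 ✓

Information cannot be created by processing; the function f can only lose information about X.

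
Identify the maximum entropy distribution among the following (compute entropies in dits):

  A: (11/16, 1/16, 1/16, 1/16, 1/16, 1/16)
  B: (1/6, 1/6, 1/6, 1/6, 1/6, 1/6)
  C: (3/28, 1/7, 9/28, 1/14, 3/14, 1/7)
B

For a discrete distribution over n outcomes, entropy is maximized by the uniform distribution.

Computing entropies:
H(A) = 0.4882 dits
H(B) = 0.7782 dits
H(C) = 0.7291 dits

The uniform distribution (where all probabilities equal 1/6) achieves the maximum entropy of log_10(6) = 0.7782 dits.

Distribution B has the highest entropy.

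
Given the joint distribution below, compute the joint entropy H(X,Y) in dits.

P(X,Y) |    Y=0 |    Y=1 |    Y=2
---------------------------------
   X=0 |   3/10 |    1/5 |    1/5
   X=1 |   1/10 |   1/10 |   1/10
0.7365 dits

Joint entropy is H(X,Y) = -Σ_{x,y} p(x,y) log p(x,y).

Summing over all non-zero entries:
H(X,Y) = -[3/10·log_10(3/10) + 1/5·log_10(1/5) + 1/5·log_10(1/5) + 1/10·log_10(1/10) + 1/10·log_10(1/10) + 1/10·log_10(1/10)]
H(X,Y) = 0.7365 dits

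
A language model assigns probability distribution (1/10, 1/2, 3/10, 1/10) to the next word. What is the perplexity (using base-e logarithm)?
3.2165

Perplexity is e^H (or exp(H) for natural log).

First, H = -Σ p log p = 1.1683 nats
Perplexity = e^1.1683 = 3.2165

Interpretation: The model's uncertainty is equivalent to choosing uniformly among 3.2 options.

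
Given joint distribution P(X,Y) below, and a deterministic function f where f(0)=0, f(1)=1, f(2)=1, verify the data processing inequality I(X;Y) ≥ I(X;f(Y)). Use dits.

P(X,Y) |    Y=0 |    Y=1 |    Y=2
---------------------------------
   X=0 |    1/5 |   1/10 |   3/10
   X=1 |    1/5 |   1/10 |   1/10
I(X;Y) = 0.0140, I(X;f(Y)) = 0.0060, inequality holds: 0.0140 ≥ 0.0060

Data Processing Inequality: For any Markov chain X → Y → Z, we have I(X;Y) ≥ I(X;Z).

Here Z = f(Y) is a deterministic function of Y, forming X → Y → Z.

Original I(X;Y) = 0.0140 dits

After applying f:
P(X,Z) where Z=f(Y):
- P(X,Z=0) = P(X,Y=0)
- P(X,Z=1) = P(X,Y=1) + P(X,Y=2)

I(X;Z) = I(X;f(Y)) = 0.0060 dits

Verification: 0.0140 ≥ 0.0060 ✓

Information cannot be created by processing; the function f can only lose information about X.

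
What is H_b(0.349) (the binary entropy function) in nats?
0.6468 nats

The binary entropy function is:
H(p) = -p log(p) - (1-p) log(1-p)

H(0.349) = -0.349 × log_e(0.349) - 0.651 × log_e(0.651)
H(0.349) = 0.6468 nats

Note: Binary entropy is maximized at p=0.5 (H=1 bit) and minimized at p=0 or p=1 (H=0).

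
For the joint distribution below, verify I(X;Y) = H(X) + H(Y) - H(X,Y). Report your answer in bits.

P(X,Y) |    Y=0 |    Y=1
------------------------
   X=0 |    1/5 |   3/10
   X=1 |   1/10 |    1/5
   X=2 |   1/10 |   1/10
I(X;Y) = 0.0100 bits

Mutual information has multiple equivalent forms:
- I(X;Y) = H(X) - H(X|Y)
- I(X;Y) = H(Y) - H(Y|X)
- I(X;Y) = H(X) + H(Y) - H(X,Y)

Computing all quantities:
H(X) = 1.4855, H(Y) = 0.9710, H(X,Y) = 2.4464
H(X|Y) = 1.4755, H(Y|X) = 0.9610

Verification:
H(X) - H(X|Y) = 1.4855 - 1.4755 = 0.0100
H(Y) - H(Y|X) = 0.9710 - 0.9610 = 0.0100
H(X) + H(Y) - H(X,Y) = 1.4855 + 0.9710 - 2.4464 = 0.0100

All forms give I(X;Y) = 0.0100 bits. ✓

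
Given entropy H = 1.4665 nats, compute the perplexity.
4.3340

Perplexity is e^H (or exp(H) for natural log).

H = 1.4665 nats
Perplexity = e^1.4665 = 4.3340

Interpretation: The model's uncertainty is equivalent to choosing uniformly among 4.3 options.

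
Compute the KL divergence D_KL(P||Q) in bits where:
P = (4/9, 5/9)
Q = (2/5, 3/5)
0.0059 bits

KL divergence: D_KL(P||Q) = Σ p(x) log(p(x)/q(x))

Computing term by term:
  x=0: 4/9 × log_2[(4/9)/(2/5)] = 4/9 × 0.1520 = 0.0676
  x=1: 5/9 × log_2[(5/9)/(3/5)] = 5/9 × -0.1110 = -0.0617

D_KL(P||Q) = 0.0059 bits

Note: KL divergence is always non-negative and equals 0 iff P = Q.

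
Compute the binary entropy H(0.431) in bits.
0.9862 bits

The binary entropy function is:
H(p) = -p log(p) - (1-p) log(1-p)

H(0.431) = -0.431 × log_2(0.431) - 0.569 × log_2(0.569)
H(0.431) = 0.9862 bits

Note: Binary entropy is maximized at p=0.5 (H=1 bit) and minimized at p=0 or p=1 (H=0).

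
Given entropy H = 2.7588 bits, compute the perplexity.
6.7683

Perplexity is 2^H (or exp(H) for natural log).

H = 2.7588 bits
Perplexity = 2^2.7588 = 6.7683

Interpretation: The model's uncertainty is equivalent to choosing uniformly among 6.8 options.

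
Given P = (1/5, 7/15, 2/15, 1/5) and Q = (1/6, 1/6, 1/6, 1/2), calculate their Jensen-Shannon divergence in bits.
0.1037 bits

Jensen-Shannon divergence is:
JSD(P||Q) = 0.5 × D_KL(P||M) + 0.5 × D_KL(Q||M)
where M = 0.5 × (P + Q) is the mixture distribution.

M = 0.5 × (1/5, 7/15, 2/15, 1/5) + 0.5 × (1/6, 1/6, 1/6, 1/2) = (0.183333, 0.316667, 3/20, 7/20)

D_KL(P||M) = 0.1020 bits
D_KL(Q||M) = 0.1054 bits

JSD(P||Q) = 0.5 × 0.1020 + 0.5 × 0.1054 = 0.1037 bits

Unlike KL divergence, JSD is symmetric and bounded: 0 ≤ JSD ≤ log(2).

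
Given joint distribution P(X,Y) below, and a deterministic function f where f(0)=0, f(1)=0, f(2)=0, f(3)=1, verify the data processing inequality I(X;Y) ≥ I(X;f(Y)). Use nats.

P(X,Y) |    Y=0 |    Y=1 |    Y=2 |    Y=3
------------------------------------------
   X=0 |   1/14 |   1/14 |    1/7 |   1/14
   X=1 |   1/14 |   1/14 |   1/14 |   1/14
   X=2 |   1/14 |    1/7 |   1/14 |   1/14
I(X;Y) = 0.0284, I(X;f(Y)) = 0.0015, inequality holds: 0.0284 ≥ 0.0015

Data Processing Inequality: For any Markov chain X → Y → Z, we have I(X;Y) ≥ I(X;Z).

Here Z = f(Y) is a deterministic function of Y, forming X → Y → Z.

Original I(X;Y) = 0.0284 nats

After applying f:
P(X,Z) where Z=f(Y):
- P(X,Z=0) = P(X,Y=0) + P(X,Y=1) + P(X,Y=2)
- P(X,Z=1) = P(X,Y=3)

I(X;Z) = I(X;f(Y)) = 0.0015 nats

Verification: 0.0284 ≥ 0.0015 ✓

Information cannot be created by processing; the function f can only lose information about X.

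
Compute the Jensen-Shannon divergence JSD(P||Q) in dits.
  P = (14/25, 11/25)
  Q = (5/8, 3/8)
0.0010 dits

Jensen-Shannon divergence is:
JSD(P||Q) = 0.5 × D_KL(P||M) + 0.5 × D_KL(Q||M)
where M = 0.5 × (P + Q) is the mixture distribution.

M = 0.5 × (14/25, 11/25) + 0.5 × (5/8, 3/8) = (0.5925, 0.4075)

D_KL(P||M) = 0.0009 dits
D_KL(Q||M) = 0.0010 dits

JSD(P||Q) = 0.5 × 0.0009 + 0.5 × 0.0010 = 0.0010 dits

Unlike KL divergence, JSD is symmetric and bounded: 0 ≤ JSD ≤ log(2).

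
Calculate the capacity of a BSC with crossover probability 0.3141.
0.1022 bits

For a binary symmetric channel (BSC) with error probability p:
Capacity C = 1 - H(p) bits per symbol

where H(p) = -p log₂(p) - (1-p) log₂(1-p) is the binary entropy function.

H(0.3141) = 0.8978 bits
C = 1 - 0.8978 = 0.1022 bits per symbol

This means we can reliably transmit up to 0.1022 bits of information per channel use.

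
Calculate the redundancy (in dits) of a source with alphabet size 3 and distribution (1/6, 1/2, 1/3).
0.0379 dits

Redundancy measures how far a source is from maximum entropy:
R = H_max - H(X)

Maximum entropy for 3 symbols: H_max = log_10(3) = 0.4771 dits
Actual entropy: H(X) = 0.4392 dits
Redundancy: R = 0.4771 - 0.4392 = 0.0379 dits

This redundancy represents potential for compression: the source could be compressed by 0.0379 dits per symbol.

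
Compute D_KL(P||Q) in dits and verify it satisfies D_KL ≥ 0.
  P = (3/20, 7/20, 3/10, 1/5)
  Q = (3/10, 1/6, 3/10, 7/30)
0.0542 dits

KL divergence satisfies the Gibbs inequality: D_KL(P||Q) ≥ 0 for all distributions P, Q.

D_KL(P||Q) = Σ p(x) log(p(x)/q(x))
Term by term:
  x=0: 3/20 × log_10[(3/20)/(3/10)] = -0.0452
  x=1: 7/20 × log_10[(7/20)/(1/6)] = 0.1128
  x=2: 3/10 × log_10[(3/10)/(3/10)] = 0.0000
  x=3: 1/5 × log_10[(1/5)/(7/30)] = -0.0134
D_KL(P||Q) = 0.0542 dits

D_KL(P||Q) = 0.0542 ≥ 0 ✓

This non-negativity is a fundamental property: relative entropy cannot be negative because it measures how different Q is from P.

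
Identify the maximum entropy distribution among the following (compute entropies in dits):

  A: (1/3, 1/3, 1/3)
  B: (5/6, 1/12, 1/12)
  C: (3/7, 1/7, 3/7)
A

For a discrete distribution over n outcomes, entropy is maximized by the uniform distribution.

Computing entropies:
H(A) = 0.4771 dits
H(B) = 0.2458 dits
H(C) = 0.4361 dits

The uniform distribution (where all probabilities equal 1/3) achieves the maximum entropy of log_10(3) = 0.4771 dits.

Distribution A has the highest entropy.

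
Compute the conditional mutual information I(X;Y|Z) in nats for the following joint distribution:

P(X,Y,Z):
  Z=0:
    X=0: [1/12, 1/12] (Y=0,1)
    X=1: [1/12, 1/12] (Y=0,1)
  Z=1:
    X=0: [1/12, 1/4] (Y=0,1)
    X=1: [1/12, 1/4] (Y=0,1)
0.0000 nats

Conditional mutual information: I(X;Y|Z) = H(X|Z) + H(Y|Z) - H(X,Y|Z)

H(Z) = 0.6365
H(X,Z) = 1.3297 → H(X|Z) = 0.6931
H(Y,Z) = 1.2425 → H(Y|Z) = 0.6059
H(X,Y,Z) = 1.9356 → H(X,Y|Z) = 1.2991

I(X;Y|Z) = 0.6931 + 0.6059 - 1.2991 = 0.0000 nats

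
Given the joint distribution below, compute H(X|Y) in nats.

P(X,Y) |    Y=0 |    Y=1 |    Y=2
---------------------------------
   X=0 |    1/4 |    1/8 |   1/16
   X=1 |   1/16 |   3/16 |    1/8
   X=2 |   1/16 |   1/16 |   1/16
0.9645 nats

Using the chain rule: H(X|Y) = H(X,Y) - H(Y)

First, compute H(X,Y) = 2.0467 nats

Marginal P(Y) = (3/8, 3/8, 1/4)
H(Y) = 1.0822 nats

H(X|Y) = H(X,Y) - H(Y) = 2.0467 - 1.0822 = 0.9645 nats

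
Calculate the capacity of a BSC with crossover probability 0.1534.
0.3817 bits

For a binary symmetric channel (BSC) with error probability p:
Capacity C = 1 - H(p) bits per symbol

where H(p) = -p log₂(p) - (1-p) log₂(1-p) is the binary entropy function.

H(0.1534) = 0.6183 bits
C = 1 - 0.6183 = 0.3817 bits per symbol

This means we can reliably transmit up to 0.3817 bits of information per channel use.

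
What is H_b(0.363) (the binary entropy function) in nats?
0.6551 nats

The binary entropy function is:
H(p) = -p log(p) - (1-p) log(1-p)

H(0.363) = -0.363 × log_e(0.363) - 0.637 × log_e(0.637)
H(0.363) = 0.6551 nats

Note: Binary entropy is maximized at p=0.5 (H=1 bit) and minimized at p=0 or p=1 (H=0).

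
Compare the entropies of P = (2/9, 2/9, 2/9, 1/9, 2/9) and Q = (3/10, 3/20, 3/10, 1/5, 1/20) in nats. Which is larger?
P

Computing entropies in nats:
H(P) = 1.5811
H(Q) = 1.4786

Distribution P has higher entropy.

Intuition: The distribution closer to uniform (more spread out) has higher entropy.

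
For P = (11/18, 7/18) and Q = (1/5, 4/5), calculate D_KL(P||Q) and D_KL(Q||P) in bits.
D_KL(P||Q) = 0.5801, D_KL(Q||P) = 0.5102

KL divergence is not symmetric: D_KL(P||Q) ≠ D_KL(Q||P) in general.

D_KL(P||Q) = 0.5801 bits
D_KL(Q||P) = 0.5102 bits

No, they are not equal!

This asymmetry is why KL divergence is not a true distance metric.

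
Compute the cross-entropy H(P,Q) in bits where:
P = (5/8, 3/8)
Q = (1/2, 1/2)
1.0000 bits

Cross-entropy: H(P,Q) = -Σ p(x) log q(x)

Alternatively: H(P,Q) = H(P) + D_KL(P||Q)
H(P) = 0.9544 bits
D_KL(P||Q) = 0.0456 bits

H(P,Q) = 0.9544 + 0.0456 = 1.0000 bits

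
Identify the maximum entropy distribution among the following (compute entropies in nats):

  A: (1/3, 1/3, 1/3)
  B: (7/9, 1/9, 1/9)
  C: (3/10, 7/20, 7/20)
A

For a discrete distribution over n outcomes, entropy is maximized by the uniform distribution.

Computing entropies:
H(A) = 1.0986 nats
H(B) = 0.6837 nats
H(C) = 1.0961 nats

The uniform distribution (where all probabilities equal 1/3) achieves the maximum entropy of log_e(3) = 1.0986 nats.

Distribution A has the highest entropy.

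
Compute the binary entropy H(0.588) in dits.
0.2943 dits

The binary entropy function is:
H(p) = -p log(p) - (1-p) log(1-p)

H(0.588) = -0.588 × log_10(0.588) - 0.412 × log_10(0.412)
H(0.588) = 0.2943 dits

Note: Binary entropy is maximized at p=0.5 (H=1 bit) and minimized at p=0 or p=1 (H=0).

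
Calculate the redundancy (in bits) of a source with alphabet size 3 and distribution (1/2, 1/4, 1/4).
0.0850 bits

Redundancy measures how far a source is from maximum entropy:
R = H_max - H(X)

Maximum entropy for 3 symbols: H_max = log_2(3) = 1.5850 bits
Actual entropy: H(X) = 1.5000 bits
Redundancy: R = 1.5850 - 1.5000 = 0.0850 bits

This redundancy represents potential for compression: the source could be compressed by 0.0850 bits per symbol.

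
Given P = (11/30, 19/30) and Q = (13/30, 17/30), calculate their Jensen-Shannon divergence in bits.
0.0033 bits

Jensen-Shannon divergence is:
JSD(P||Q) = 0.5 × D_KL(P||M) + 0.5 × D_KL(Q||M)
where M = 0.5 × (P + Q) is the mixture distribution.

M = 0.5 × (11/30, 19/30) + 0.5 × (13/30, 17/30) = (2/5, 3/5)

D_KL(P||M) = 0.0034 bits
D_KL(Q||M) = 0.0033 bits

JSD(P||Q) = 0.5 × 0.0034 + 0.5 × 0.0033 = 0.0033 bits

Unlike KL divergence, JSD is symmetric and bounded: 0 ≤ JSD ≤ log(2).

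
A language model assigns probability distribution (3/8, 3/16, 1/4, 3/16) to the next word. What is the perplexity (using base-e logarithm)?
3.8272

Perplexity is e^H (or exp(H) for natural log).

First, H = -Σ p log p = 1.3421 nats
Perplexity = e^1.3421 = 3.8272

Interpretation: The model's uncertainty is equivalent to choosing uniformly among 3.8 options.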